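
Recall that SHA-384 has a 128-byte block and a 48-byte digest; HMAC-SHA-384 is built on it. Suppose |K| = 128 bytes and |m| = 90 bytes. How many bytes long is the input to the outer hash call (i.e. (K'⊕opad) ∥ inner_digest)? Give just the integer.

176

Key is 128 ≤ 128 bytes, zero-padded: |K'| = 128.
Outer input = (K'⊕opad) ∥ H(inner) → 128 + 48 = 176 bytes.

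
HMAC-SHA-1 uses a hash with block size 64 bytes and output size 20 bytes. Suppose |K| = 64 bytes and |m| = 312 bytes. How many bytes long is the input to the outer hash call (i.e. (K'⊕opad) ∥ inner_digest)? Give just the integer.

Key is 64 ≤ 64 bytes, zero-padded: |K'| = 64.
Outer input = (K'⊕opad) ∥ H(inner) → 64 + 20 = 84 bytes.

84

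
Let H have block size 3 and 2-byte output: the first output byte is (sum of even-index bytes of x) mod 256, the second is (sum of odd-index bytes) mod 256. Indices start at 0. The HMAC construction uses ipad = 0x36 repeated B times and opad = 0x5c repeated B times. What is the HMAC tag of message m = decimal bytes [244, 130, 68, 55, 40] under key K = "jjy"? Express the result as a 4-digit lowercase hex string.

Key "jjy" = 6a 6a 79 is exactly B = 3 bytes: K' = 6a 6a 79.
K' ⊕ ipad = 5c 5c 4f.  K' ⊕ opad = 36 36 25.
Inner input = (K'⊕ipad) ∥ m = 5c 5c 4f ∥ f4 82 44 37 28.
Inner hash: even-index sum = 356 mod 256 = 100; odd-index sum = 444 mod 256 = 188 → 64 bc.
Outer input = (K'⊕opad) ∥ inner = 36 36 25 ∥ 64 bc.
Outer hash (tag): even-index sum = 279 mod 256 = 23; odd-index sum = 154 mod 256 = 154 → 17 9a.

179a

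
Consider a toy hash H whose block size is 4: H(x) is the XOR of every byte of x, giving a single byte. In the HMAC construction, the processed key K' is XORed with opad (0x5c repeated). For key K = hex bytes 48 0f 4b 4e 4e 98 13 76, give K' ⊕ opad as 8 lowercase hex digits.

ad5c5c5c

Key hex bytes 48 0f 4b 4e 4e 98 13 76 is 8 bytes > B = 4, so hash it first: H(key) = f1, then zero-pad to 4 bytes: K' = f1 00 00 00.
XOR each byte with 0x5c: f1⊕5c=ad, 00⊕5c=5c, 00⊕5c=5c, 00⊕5c=5c.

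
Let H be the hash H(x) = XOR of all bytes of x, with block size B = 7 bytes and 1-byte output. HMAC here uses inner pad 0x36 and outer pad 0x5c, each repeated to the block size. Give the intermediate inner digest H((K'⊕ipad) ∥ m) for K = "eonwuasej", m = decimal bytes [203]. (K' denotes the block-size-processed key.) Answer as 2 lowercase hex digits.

Key "eonwuasej" = 65 6f 6e 77 75 61 73 65 6a is 9 bytes > B = 7, so hash it first: H(key) = 7b, then zero-pad to 7 bytes: K' = 7b 00 00 00 00 00 00.
K' ⊕ ipad = 4d 36 36 36 36 36 36.
Inner input = 4d 36 36 36 36 36 36 ∥ cb.
Inner hash: XOR 4d⊕36⊕36⊕36⊕36⊕36⊕36⊕cb = 86.

86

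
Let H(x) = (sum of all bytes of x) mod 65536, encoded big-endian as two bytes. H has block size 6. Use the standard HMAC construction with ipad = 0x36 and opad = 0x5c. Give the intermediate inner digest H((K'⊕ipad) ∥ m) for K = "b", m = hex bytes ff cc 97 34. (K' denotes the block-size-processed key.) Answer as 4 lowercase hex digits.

Key "b" = 62 is 1 byte ≤ B = 6; zero-pad to 6 bytes: K' = 62 00 00 00 00 00.
K' ⊕ ipad = 54 36 36 36 36 36.
Inner input = 54 36 36 36 36 36 ∥ ff cc 97 34.
Inner hash: sum = 84+54+54+54+54+54+255+204+151+52 = 1016 → 03 f8.

03f8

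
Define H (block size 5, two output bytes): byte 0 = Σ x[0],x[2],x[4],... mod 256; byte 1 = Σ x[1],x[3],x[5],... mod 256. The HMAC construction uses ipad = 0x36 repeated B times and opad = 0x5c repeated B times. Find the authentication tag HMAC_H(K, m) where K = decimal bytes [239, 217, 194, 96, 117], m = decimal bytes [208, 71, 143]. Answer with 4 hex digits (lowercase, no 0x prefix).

1e18

Key decimal bytes [239, 217, 194, 96, 117] = ef d9 c2 60 75 is exactly B = 5 bytes: K' = ef d9 c2 60 75.
K' ⊕ ipad = d9 ef f4 56 43.  K' ⊕ opad = b3 85 9e 3c 29.
Inner input = (K'⊕ipad) ∥ m = d9 ef f4 56 43 ∥ d0 47 8f.
Inner hash: even-index sum = 599 mod 256 = 87; odd-index sum = 676 mod 256 = 164 → 57 a4.
Outer input = (K'⊕opad) ∥ inner = b3 85 9e 3c 29 ∥ 57 a4.
Outer hash (tag): even-index sum = 542 mod 256 = 30; odd-index sum = 280 mod 256 = 24 → 1e 18.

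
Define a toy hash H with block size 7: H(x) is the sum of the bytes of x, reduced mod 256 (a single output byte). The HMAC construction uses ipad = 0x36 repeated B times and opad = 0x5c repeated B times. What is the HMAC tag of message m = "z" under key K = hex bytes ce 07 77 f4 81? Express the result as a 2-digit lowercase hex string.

1e

Key hex bytes ce 07 77 f4 81 is 5 bytes ≤ B = 7; zero-pad to 7 bytes: K' = ce 07 77 f4 81 00 00.
K' ⊕ ipad = f8 31 41 c2 b7 36 36.  K' ⊕ opad = 92 5b 2b a8 dd 5c 5c.
Inner input = (K'⊕ipad) ∥ m = f8 31 41 c2 b7 36 36 ∥ 7a.
Inner hash: sum = 248+49+65+194+183+54+54+122 = 969; mod 256 = 201 → c9.
Outer input = (K'⊕opad) ∥ inner = 92 5b 2b a8 dd 5c 5c ∥ c9.
Outer hash (tag): sum = 146+91+43+168+221+92+92+201 = 1054; mod 256 = 30 → 1e.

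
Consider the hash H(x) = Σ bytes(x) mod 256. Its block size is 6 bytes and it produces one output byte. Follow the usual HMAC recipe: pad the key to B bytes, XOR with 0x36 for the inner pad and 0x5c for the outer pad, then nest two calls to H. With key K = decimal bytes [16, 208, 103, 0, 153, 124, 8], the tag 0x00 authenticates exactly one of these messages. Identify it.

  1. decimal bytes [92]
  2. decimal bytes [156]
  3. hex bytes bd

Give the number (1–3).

2

Key decimal bytes [16, 208, 103, 0, 153, 124, 8] = 10 d0 67 00 99 7c 08 is 7 bytes > B = 6, so hash it first: H(key) = 64, then zero-pad to 6 bytes: K' = 64 00 00 00 00 00.
K' ⊕ ipad = 52 36 36 36 36 36; K' ⊕ opad = 38 5c 5c 5c 5c 5c.
m1: inner = H(52 36 36 36 36 36 5c) = bc; tag = H(38 5c 5c 5c 5c 5c bc) = c0
m2: inner = H(52 36 36 36 36 36 9c) = fc; tag = H(38 5c 5c 5c 5c 5c fc) = 00 ← matches
m3: inner = H(52 36 36 36 36 36 bd) = 1d; tag = H(38 5c 5c 5c 5c 5c 1d) = 21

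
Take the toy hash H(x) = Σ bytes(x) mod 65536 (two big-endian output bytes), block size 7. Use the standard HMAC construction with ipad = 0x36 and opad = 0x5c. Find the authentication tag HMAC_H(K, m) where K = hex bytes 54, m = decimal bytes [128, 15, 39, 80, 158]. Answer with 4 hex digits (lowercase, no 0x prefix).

Key hex bytes 54 is 1 byte ≤ B = 7; zero-pad to 7 bytes: K' = 54 00 00 00 00 00 00.
K' ⊕ ipad = 62 36 36 36 36 36 36.  K' ⊕ opad = 08 5c 5c 5c 5c 5c 5c.
Inner input = (K'⊕ipad) ∥ m = 62 36 36 36 36 36 36 ∥ 80 0f 27 50 9e.
Inner hash: sum = 98+54+54+54+54+54+54+128+15+39+80+158 = 842 → 03 4a.
Outer input = (K'⊕opad) ∥ inner = 08 5c 5c 5c 5c 5c 5c ∥ 03 4a.
Outer hash (tag): sum = 8+92+92+92+92+92+92+3+74 = 637 → 02 7d.

027d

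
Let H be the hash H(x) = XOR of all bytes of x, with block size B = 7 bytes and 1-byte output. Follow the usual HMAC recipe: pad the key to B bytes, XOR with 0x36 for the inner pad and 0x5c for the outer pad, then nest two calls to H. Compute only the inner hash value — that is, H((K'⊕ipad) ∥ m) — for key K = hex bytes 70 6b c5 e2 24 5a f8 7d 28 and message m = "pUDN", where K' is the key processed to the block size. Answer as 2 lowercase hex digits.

Key hex bytes 70 6b c5 e2 24 5a f8 7d 28 is 9 bytes > B = 7, so hash it first: H(key) = ef, then zero-pad to 7 bytes: K' = ef 00 00 00 00 00 00.
K' ⊕ ipad = d9 36 36 36 36 36 36.
Inner input = d9 36 36 36 36 36 36 ∥ 70 55 44 4e.
Inner hash: XOR d9⊕36⊕36⊕36⊕36⊕36⊕36⊕70⊕55⊕44⊕4e = f6.

f6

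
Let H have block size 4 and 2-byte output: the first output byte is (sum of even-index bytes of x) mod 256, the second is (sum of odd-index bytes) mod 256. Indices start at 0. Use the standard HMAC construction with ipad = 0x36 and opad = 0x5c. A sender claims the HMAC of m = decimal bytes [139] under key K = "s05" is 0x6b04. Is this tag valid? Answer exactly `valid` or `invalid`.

valid

Key "s05" = 73 30 35 is 3 bytes ≤ B = 4; zero-pad to 4 bytes: K' = 73 30 35 00.
K' ⊕ ipad = 45 06 03 36; K' ⊕ opad = 2f 6c 69 5c.
Inner hash: even-index sum = 211 mod 256 = 211; odd-index sum = 60 mod 256 = 60 → d3 3c.
Outer hash (recomputed tag): even-index sum = 363 mod 256 = 107; odd-index sum = 260 mod 256 = 4 → 6b 04.
Recomputed tag = 6b04; claimed = 6b04 → match.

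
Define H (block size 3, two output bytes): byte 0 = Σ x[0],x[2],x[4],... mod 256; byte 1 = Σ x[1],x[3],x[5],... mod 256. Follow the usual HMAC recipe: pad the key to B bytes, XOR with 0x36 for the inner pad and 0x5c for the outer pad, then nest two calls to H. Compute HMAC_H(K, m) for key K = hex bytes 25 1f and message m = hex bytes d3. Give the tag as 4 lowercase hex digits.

d18c

Key hex bytes 25 1f is 2 bytes ≤ B = 3; zero-pad to 3 bytes: K' = 25 1f 00.
K' ⊕ ipad = 13 29 36.  K' ⊕ opad = 79 43 5c.
Inner input = (K'⊕ipad) ∥ m = 13 29 36 ∥ d3.
Inner hash: even-index sum = 73 mod 256 = 73; odd-index sum = 252 mod 256 = 252 → 49 fc.
Outer input = (K'⊕opad) ∥ inner = 79 43 5c ∥ 49 fc.
Outer hash (tag): even-index sum = 465 mod 256 = 209; odd-index sum = 140 mod 256 = 140 → d1 8c.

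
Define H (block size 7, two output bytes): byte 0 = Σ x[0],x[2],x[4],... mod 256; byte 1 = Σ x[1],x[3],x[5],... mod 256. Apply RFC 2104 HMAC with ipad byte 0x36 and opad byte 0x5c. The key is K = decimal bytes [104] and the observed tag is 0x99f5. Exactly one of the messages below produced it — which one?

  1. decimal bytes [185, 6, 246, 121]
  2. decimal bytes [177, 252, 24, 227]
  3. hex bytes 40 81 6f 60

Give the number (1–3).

3

Key decimal bytes [104] = 68 is 1 byte ≤ B = 7; zero-pad to 7 bytes: K' = 68 00 00 00 00 00 00.
K' ⊕ ipad = 5e 36 36 36 36 36 36; K' ⊕ opad = 34 5c 5c 5c 5c 5c 5c.
m1: inner = H(5e 36 36 36 36 36 36 b9 06 f6 79) = 7f 51; tag = H(34 5c 5c 5c 5c 5c 5c 7f 51) = 9993
m2: inner = H(5e 36 36 36 36 36 36 b1 fc 18 e3) = df 6b; tag = H(34 5c 5c 5c 5c 5c 5c df 6b) = b3f3
m3: inner = H(5e 36 36 36 36 36 36 40 81 6f 60) = e1 51; tag = H(34 5c 5c 5c 5c 5c 5c e1 51) = 99f5 ← matches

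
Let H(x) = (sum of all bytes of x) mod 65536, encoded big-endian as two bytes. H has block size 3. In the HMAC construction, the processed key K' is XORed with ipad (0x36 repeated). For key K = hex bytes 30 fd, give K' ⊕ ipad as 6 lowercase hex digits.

06cb36

Key hex bytes 30 fd is 2 bytes ≤ B = 3; zero-pad to 3 bytes: K' = 30 fd 00.
XOR each byte with 0x36: 30⊕36=06, fd⊕36=cb, 00⊕36=36.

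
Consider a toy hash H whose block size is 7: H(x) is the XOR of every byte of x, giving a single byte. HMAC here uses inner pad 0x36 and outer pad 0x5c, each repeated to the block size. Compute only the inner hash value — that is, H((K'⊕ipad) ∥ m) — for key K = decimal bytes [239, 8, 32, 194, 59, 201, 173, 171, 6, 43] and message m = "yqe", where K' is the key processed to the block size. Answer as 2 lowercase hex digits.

87

Key decimal bytes [239, 8, 32, 194, 59, 201, 173, 171, 6, 43] = ef 08 20 c2 3b c9 ad ab 06 2b is 10 bytes > B = 7, so hash it first: H(key) = dc, then zero-pad to 7 bytes: K' = dc 00 00 00 00 00 00.
K' ⊕ ipad = ea 36 36 36 36 36 36.
Inner input = ea 36 36 36 36 36 36 ∥ 79 71 65.
Inner hash: XOR ea⊕36⊕36⊕36⊕36⊕36⊕36⊕79⊕71⊕65 = 87.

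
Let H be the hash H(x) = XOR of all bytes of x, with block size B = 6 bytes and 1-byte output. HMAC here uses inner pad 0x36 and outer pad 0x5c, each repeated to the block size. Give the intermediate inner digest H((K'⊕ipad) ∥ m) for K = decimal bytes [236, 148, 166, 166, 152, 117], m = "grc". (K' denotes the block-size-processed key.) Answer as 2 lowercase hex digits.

e3

Key decimal bytes [236, 148, 166, 166, 152, 117] = ec 94 a6 a6 98 75 is exactly B = 6 bytes: K' = ec 94 a6 a6 98 75.
K' ⊕ ipad = da a2 90 90 ae 43.
Inner input = da a2 90 90 ae 43 ∥ 67 72 63.
Inner hash: XOR da⊕a2⊕90⊕90⊕ae⊕43⊕67⊕72⊕63 = e3.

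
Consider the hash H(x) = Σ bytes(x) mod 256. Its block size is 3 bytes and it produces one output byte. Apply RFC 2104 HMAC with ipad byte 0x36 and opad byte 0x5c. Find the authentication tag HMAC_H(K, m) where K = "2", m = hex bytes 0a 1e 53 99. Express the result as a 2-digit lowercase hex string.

aa

Key "2" = 32 is 1 byte ≤ B = 3; zero-pad to 3 bytes: K' = 32 00 00.
K' ⊕ ipad = 04 36 36.  K' ⊕ opad = 6e 5c 5c.
Inner input = (K'⊕ipad) ∥ m = 04 36 36 ∥ 0a 1e 53 99.
Inner hash: sum = 4+54+54+10+30+83+153 = 388; mod 256 = 132 → 84.
Outer input = (K'⊕opad) ∥ inner = 6e 5c 5c ∥ 84.
Outer hash (tag): sum = 110+92+92+132 = 426; mod 256 = 170 → aa.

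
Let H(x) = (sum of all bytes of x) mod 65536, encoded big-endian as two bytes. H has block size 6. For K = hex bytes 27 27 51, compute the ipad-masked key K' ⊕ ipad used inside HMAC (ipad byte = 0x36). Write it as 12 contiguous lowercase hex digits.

Key hex bytes 27 27 51 is 3 bytes ≤ B = 6; zero-pad to 6 bytes: K' = 27 27 51 00 00 00.
XOR each byte with 0x36: 27⊕36=11, 27⊕36=11, 51⊕36=67, 00⊕36=36, 00⊕36=36, 00⊕36=36.

111167363636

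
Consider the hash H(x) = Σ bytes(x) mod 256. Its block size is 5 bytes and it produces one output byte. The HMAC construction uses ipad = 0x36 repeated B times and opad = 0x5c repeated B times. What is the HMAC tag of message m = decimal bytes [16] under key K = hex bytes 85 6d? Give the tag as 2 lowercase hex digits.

de

Key hex bytes 85 6d is 2 bytes ≤ B = 5; zero-pad to 5 bytes: K' = 85 6d 00 00 00.
K' ⊕ ipad = b3 5b 36 36 36.  K' ⊕ opad = d9 31 5c 5c 5c.
Inner input = (K'⊕ipad) ∥ m = b3 5b 36 36 36 ∥ 10.
Inner hash: sum = 179+91+54+54+54+16 = 448; mod 256 = 192 → c0.
Outer input = (K'⊕opad) ∥ inner = d9 31 5c 5c 5c ∥ c0.
Outer hash (tag): sum = 217+49+92+92+92+192 = 734; mod 256 = 222 → de.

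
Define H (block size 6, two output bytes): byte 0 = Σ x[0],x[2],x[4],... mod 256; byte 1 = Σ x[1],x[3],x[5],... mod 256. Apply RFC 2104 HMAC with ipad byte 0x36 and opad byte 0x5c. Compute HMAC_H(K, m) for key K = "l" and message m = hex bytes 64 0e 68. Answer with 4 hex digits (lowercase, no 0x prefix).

Key "l" = 6c is 1 byte ≤ B = 6; zero-pad to 6 bytes: K' = 6c 00 00 00 00 00.
K' ⊕ ipad = 5a 36 36 36 36 36.  K' ⊕ opad = 30 5c 5c 5c 5c 5c.
Inner input = (K'⊕ipad) ∥ m = 5a 36 36 36 36 36 ∥ 64 0e 68.
Inner hash: even-index sum = 402 mod 256 = 146; odd-index sum = 176 mod 256 = 176 → 92 b0.
Outer input = (K'⊕opad) ∥ inner = 30 5c 5c 5c 5c 5c ∥ 92 b0.
Outer hash (tag): even-index sum = 378 mod 256 = 122; odd-index sum = 452 mod 256 = 196 → 7a c4.

7ac4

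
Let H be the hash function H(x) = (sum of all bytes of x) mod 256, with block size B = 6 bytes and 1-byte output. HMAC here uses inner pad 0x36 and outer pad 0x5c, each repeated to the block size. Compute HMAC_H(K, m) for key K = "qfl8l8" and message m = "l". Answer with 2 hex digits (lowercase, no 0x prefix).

Key "qfl8l8" = 71 66 6c 38 6c 38 is exactly B = 6 bytes: K' = 71 66 6c 38 6c 38.
K' ⊕ ipad = 47 50 5a 0e 5a 0e.  K' ⊕ opad = 2d 3a 30 64 30 64.
Inner input = (K'⊕ipad) ∥ m = 47 50 5a 0e 5a 0e ∥ 6c.
Inner hash: sum = 71+80+90+14+90+14+108 = 467; mod 256 = 211 → d3.
Outer input = (K'⊕opad) ∥ inner = 2d 3a 30 64 30 64 ∥ d3.
Outer hash (tag): sum = 45+58+48+100+48+100+211 = 610; mod 256 = 98 → 62.

62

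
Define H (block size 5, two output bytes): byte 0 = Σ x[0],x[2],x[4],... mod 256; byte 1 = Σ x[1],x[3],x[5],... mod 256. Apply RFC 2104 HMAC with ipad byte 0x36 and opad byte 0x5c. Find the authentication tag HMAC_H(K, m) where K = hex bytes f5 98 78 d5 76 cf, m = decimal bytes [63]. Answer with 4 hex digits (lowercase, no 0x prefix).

Key hex bytes f5 98 78 d5 76 cf is 6 bytes > B = 5, so hash it first: H(key) = e3 3c, then zero-pad to 5 bytes: K' = e3 3c 00 00 00.
K' ⊕ ipad = d5 0a 36 36 36.  K' ⊕ opad = bf 60 5c 5c 5c.
Inner input = (K'⊕ipad) ∥ m = d5 0a 36 36 36 ∥ 3f.
Inner hash: even-index sum = 321 mod 256 = 65; odd-index sum = 127 mod 256 = 127 → 41 7f.
Outer input = (K'⊕opad) ∥ inner = bf 60 5c 5c 5c ∥ 41 7f.
Outer hash (tag): even-index sum = 502 mod 256 = 246; odd-index sum = 253 mod 256 = 253 → f6 fd.

f6fd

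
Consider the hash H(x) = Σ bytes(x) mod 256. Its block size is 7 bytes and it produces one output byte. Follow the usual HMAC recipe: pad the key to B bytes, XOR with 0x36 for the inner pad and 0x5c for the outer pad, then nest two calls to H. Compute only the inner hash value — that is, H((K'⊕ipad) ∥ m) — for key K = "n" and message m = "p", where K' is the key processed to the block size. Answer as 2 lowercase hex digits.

Key "n" = 6e is 1 byte ≤ B = 7; zero-pad to 7 bytes: K' = 6e 00 00 00 00 00 00.
K' ⊕ ipad = 58 36 36 36 36 36 36.
Inner input = 58 36 36 36 36 36 36 ∥ 70.
Inner hash: sum = 88+54+54+54+54+54+54+112 = 524; mod 256 = 12 → 0c.

0c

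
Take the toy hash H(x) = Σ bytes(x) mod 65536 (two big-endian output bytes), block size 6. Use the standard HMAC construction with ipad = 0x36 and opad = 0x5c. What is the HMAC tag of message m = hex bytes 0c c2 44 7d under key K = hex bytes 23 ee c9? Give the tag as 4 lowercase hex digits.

02fb

Key hex bytes 23 ee c9 is 3 bytes ≤ B = 6; zero-pad to 6 bytes: K' = 23 ee c9 00 00 00.
K' ⊕ ipad = 15 d8 ff 36 36 36.  K' ⊕ opad = 7f b2 95 5c 5c 5c.
Inner input = (K'⊕ipad) ∥ m = 15 d8 ff 36 36 36 ∥ 0c c2 44 7d.
Inner hash: sum = 21+216+255+54+54+54+12+194+68+125 = 1053 → 04 1d.
Outer input = (K'⊕opad) ∥ inner = 7f b2 95 5c 5c 5c ∥ 04 1d.
Outer hash (tag): sum = 127+178+149+92+92+92+4+29 = 763 → 02 fb.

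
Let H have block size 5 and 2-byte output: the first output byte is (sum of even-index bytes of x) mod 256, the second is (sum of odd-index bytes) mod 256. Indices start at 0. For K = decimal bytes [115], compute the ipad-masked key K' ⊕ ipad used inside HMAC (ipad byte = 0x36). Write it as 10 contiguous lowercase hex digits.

4536363636

Key decimal bytes [115] = 73 is 1 byte ≤ B = 5; zero-pad to 5 bytes: K' = 73 00 00 00 00.
XOR each byte with 0x36: 73⊕36=45, 00⊕36=36, 00⊕36=36, 00⊕36=36, 00⊕36=36.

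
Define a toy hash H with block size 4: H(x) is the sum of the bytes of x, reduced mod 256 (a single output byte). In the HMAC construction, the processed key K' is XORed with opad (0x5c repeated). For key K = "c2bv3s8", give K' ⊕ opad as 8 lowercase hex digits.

Key "c2bv3s8" = 63 32 62 76 33 73 38 is 7 bytes > B = 4, so hash it first: H(key) = 4b, then zero-pad to 4 bytes: K' = 4b 00 00 00.
XOR each byte with 0x5c: 4b⊕5c=17, 00⊕5c=5c, 00⊕5c=5c, 00⊕5c=5c.

175c5c5c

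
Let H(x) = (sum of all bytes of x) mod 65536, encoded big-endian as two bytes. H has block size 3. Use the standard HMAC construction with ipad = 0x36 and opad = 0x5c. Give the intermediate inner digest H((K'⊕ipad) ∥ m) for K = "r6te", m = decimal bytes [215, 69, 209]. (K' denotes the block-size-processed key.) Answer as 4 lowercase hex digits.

Key "r6te" = 72 36 74 65 is 4 bytes > B = 3, so hash it first: H(key) = 01 81, then zero-pad to 3 bytes: K' = 01 81 00.
K' ⊕ ipad = 37 b7 36.
Inner input = 37 b7 36 ∥ d7 45 d1.
Inner hash: sum = 55+183+54+215+69+209 = 785 → 03 11.

0311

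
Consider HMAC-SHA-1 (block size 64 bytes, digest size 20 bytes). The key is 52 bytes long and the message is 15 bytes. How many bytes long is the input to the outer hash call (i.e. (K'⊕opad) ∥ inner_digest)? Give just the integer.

Key is 52 ≤ 64 bytes, zero-padded: |K'| = 64.
Outer input = (K'⊕opad) ∥ H(inner) → 64 + 20 = 84 bytes.

84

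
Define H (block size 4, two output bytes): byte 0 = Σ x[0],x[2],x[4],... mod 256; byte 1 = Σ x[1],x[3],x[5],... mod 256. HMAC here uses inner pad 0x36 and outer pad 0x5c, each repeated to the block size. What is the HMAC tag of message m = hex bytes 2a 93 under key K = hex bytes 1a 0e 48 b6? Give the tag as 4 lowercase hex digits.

Key hex bytes 1a 0e 48 b6 is exactly B = 4 bytes: K' = 1a 0e 48 b6.
K' ⊕ ipad = 2c 38 7e 80.  K' ⊕ opad = 46 52 14 ea.
Inner input = (K'⊕ipad) ∥ m = 2c 38 7e 80 ∥ 2a 93.
Inner hash: even-index sum = 212 mod 256 = 212; odd-index sum = 331 mod 256 = 75 → d4 4b.
Outer input = (K'⊕opad) ∥ inner = 46 52 14 ea ∥ d4 4b.
Outer hash (tag): even-index sum = 302 mod 256 = 46; odd-index sum = 391 mod 256 = 135 → 2e 87.

2e87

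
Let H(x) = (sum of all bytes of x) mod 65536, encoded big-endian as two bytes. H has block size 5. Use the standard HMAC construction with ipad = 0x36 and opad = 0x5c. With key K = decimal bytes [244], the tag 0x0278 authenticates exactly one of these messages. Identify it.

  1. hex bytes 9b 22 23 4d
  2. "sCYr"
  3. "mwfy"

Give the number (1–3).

3

Key decimal bytes [244] = f4 is 1 byte ≤ B = 5; zero-pad to 5 bytes: K' = f4 00 00 00 00.
K' ⊕ ipad = c2 36 36 36 36; K' ⊕ opad = a8 5c 5c 5c 5c.
m1: inner = H(c2 36 36 36 36 9b 22 23 4d) = 02 c7; tag = H(a8 5c 5c 5c 5c 02 c7) = 02e1
m2: inner = H(c2 36 36 36 36 73 43 59 72) = 03 1b; tag = H(a8 5c 5c 5c 5c 03 1b) = 0236
m3: inner = H(c2 36 36 36 36 6d 77 66 79) = 03 5d; tag = H(a8 5c 5c 5c 5c 03 5d) = 0278 ← matches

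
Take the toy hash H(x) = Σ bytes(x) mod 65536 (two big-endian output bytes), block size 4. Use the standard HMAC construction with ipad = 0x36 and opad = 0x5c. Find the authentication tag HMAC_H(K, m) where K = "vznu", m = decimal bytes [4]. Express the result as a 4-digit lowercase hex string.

Key "vznu" = 76 7a 6e 75 is exactly B = 4 bytes: K' = 76 7a 6e 75.
K' ⊕ ipad = 40 4c 58 43.  K' ⊕ opad = 2a 26 32 29.
Inner input = (K'⊕ipad) ∥ m = 40 4c 58 43 ∥ 04.
Inner hash: sum = 64+76+88+67+4 = 299 → 01 2b.
Outer input = (K'⊕opad) ∥ inner = 2a 26 32 29 ∥ 01 2b.
Outer hash (tag): sum = 42+38+50+41+1+43 = 215 → 00 d7.

00d7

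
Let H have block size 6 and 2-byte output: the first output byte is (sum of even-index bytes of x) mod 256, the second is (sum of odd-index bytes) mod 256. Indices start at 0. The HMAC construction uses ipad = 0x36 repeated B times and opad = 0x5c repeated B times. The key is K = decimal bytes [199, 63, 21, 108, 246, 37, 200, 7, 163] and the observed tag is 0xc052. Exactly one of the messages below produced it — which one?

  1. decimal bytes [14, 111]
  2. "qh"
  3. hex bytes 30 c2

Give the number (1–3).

Key decimal bytes [199, 63, 21, 108, 246, 37, 200, 7, 163] = c7 3f 15 6c f6 25 c8 07 a3 is 9 bytes > B = 6, so hash it first: H(key) = 3d d7, then zero-pad to 6 bytes: K' = 3d d7 00 00 00 00.
K' ⊕ ipad = 0b e1 36 36 36 36; K' ⊕ opad = 61 8b 5c 5c 5c 5c.
m1: inner = H(0b e1 36 36 36 36 0e 6f) = 85 bc; tag = H(61 8b 5c 5c 5c 5c 85 bc) = 9eff
m2: inner = H(0b e1 36 36 36 36 71 68) = e8 b5; tag = H(61 8b 5c 5c 5c 5c e8 b5) = 01f8
m3: inner = H(0b e1 36 36 36 36 30 c2) = a7 0f; tag = H(61 8b 5c 5c 5c 5c a7 0f) = c052 ← matches

3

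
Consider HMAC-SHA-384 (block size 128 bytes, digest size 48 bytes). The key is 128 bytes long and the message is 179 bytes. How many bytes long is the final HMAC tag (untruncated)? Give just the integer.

48

The tag is one SHA-384 digest: 48 bytes.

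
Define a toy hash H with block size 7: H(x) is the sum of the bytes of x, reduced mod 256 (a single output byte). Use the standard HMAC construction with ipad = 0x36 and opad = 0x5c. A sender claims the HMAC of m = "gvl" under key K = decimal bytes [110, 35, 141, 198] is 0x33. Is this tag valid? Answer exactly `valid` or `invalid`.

Key decimal bytes [110, 35, 141, 198] = 6e 23 8d c6 is 4 bytes ≤ B = 7; zero-pad to 7 bytes: K' = 6e 23 8d c6 00 00 00.
K' ⊕ ipad = 58 15 bb f0 36 36 36; K' ⊕ opad = 32 7f d1 9a 5c 5c 5c.
Inner hash: sum = 88+21+187+240+54+54+54+103+118+108 = 1027; mod 256 = 3 → 03.
Outer hash (recomputed tag): sum = 50+127+209+154+92+92+92+3 = 819; mod 256 = 51 → 33.
Recomputed tag = 33; claimed = 33 → match.

valid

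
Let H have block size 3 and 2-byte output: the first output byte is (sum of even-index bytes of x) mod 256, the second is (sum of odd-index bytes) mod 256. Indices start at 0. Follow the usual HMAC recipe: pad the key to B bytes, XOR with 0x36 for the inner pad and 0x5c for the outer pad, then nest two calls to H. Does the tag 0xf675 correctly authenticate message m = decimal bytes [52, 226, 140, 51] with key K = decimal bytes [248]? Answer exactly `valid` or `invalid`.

Key decimal bytes [248] = f8 is 1 byte ≤ B = 3; zero-pad to 3 bytes: K' = f8 00 00.
K' ⊕ ipad = ce 36 36; K' ⊕ opad = a4 5c 5c.
Inner hash: even-index sum = 537 mod 256 = 25; odd-index sum = 246 mod 256 = 246 → 19 f6.
Outer hash (recomputed tag): even-index sum = 502 mod 256 = 246; odd-index sum = 117 mod 256 = 117 → f6 75.
Recomputed tag = f675; claimed = f675 → match.

valid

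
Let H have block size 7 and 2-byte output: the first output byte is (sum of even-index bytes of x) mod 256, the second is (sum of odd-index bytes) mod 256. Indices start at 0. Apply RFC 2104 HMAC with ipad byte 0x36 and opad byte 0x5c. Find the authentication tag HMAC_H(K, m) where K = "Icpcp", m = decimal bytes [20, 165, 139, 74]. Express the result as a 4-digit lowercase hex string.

Key "Icpcp" = 49 63 70 63 70 is 5 bytes ≤ B = 7; zero-pad to 7 bytes: K' = 49 63 70 63 70 00 00.
K' ⊕ ipad = 7f 55 46 55 46 36 36.  K' ⊕ opad = 15 3f 2c 3f 2c 5c 5c.
Inner input = (K'⊕ipad) ∥ m = 7f 55 46 55 46 36 36 ∥ 14 a5 8b 4a.
Inner hash: even-index sum = 560 mod 256 = 48; odd-index sum = 383 mod 256 = 127 → 30 7f.
Outer input = (K'⊕opad) ∥ inner = 15 3f 2c 3f 2c 5c 5c ∥ 30 7f.
Outer hash (tag): even-index sum = 328 mod 256 = 72; odd-index sum = 266 mod 256 = 10 → 48 0a.

480a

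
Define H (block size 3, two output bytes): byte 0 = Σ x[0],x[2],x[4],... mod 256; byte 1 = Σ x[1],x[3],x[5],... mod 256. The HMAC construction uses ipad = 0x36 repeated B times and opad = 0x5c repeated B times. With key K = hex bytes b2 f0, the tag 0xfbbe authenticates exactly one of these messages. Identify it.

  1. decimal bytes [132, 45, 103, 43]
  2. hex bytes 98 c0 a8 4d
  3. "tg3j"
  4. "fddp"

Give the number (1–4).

Key hex bytes b2 f0 is 2 bytes ≤ B = 3; zero-pad to 3 bytes: K' = b2 f0 00.
K' ⊕ ipad = 84 c6 36; K' ⊕ opad = ee ac 5c.
m1: inner = H(84 c6 36 84 2d 67 2b) = 12 b1; tag = H(ee ac 5c 12 b1) = fbbe ← matches
m2: inner = H(84 c6 36 98 c0 a8 4d) = c7 06; tag = H(ee ac 5c c7 06) = 5073
m3: inner = H(84 c6 36 74 67 33 6a) = 8b 6d; tag = H(ee ac 5c 8b 6d) = b737
m4: inner = H(84 c6 36 66 64 64 70) = 8e 90; tag = H(ee ac 5c 8e 90) = da3a

1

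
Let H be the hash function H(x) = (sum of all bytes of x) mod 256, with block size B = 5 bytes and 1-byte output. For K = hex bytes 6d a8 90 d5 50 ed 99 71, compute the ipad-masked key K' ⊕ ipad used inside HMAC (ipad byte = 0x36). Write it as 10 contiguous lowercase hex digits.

f736363636

Key hex bytes 6d a8 90 d5 50 ed 99 71 is 8 bytes > B = 5, so hash it first: H(key) = c1, then zero-pad to 5 bytes: K' = c1 00 00 00 00.
XOR each byte with 0x36: c1⊕36=f7, 00⊕36=36, 00⊕36=36, 00⊕36=36, 00⊕36=36.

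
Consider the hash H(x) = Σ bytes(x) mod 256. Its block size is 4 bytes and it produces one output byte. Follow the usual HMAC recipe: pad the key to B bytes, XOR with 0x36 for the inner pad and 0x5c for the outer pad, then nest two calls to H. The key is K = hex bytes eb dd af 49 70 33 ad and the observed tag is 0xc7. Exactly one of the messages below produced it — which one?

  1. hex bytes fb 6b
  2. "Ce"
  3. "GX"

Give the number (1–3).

3

Key hex bytes eb dd af 49 70 33 ad is 7 bytes > B = 4, so hash it first: H(key) = 10, then zero-pad to 4 bytes: K' = 10 00 00 00.
K' ⊕ ipad = 26 36 36 36; K' ⊕ opad = 4c 5c 5c 5c.
m1: inner = H(26 36 36 36 fb 6b) = 2e; tag = H(4c 5c 5c 5c 2e) = 8e
m2: inner = H(26 36 36 36 43 65) = 70; tag = H(4c 5c 5c 5c 70) = d0
m3: inner = H(26 36 36 36 47 58) = 67; tag = H(4c 5c 5c 5c 67) = c7 ← matches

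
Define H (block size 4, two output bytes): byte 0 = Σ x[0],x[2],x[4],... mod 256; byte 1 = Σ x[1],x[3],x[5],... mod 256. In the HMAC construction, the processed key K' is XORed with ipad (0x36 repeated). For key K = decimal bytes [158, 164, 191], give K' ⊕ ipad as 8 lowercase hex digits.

a8928936

Key decimal bytes [158, 164, 191] = 9e a4 bf is 3 bytes ≤ B = 4; zero-pad to 4 bytes: K' = 9e a4 bf 00.
XOR each byte with 0x36: 9e⊕36=a8, a4⊕36=92, bf⊕36=89, 00⊕36=36.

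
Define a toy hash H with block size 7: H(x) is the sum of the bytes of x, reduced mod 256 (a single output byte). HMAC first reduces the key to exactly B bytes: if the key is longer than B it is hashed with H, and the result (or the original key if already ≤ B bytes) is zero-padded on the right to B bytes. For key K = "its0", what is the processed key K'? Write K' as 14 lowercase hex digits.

Key "its0" = 69 74 73 30 is 4 bytes ≤ B = 7; zero-pad to 7 bytes: K' = 69 74 73 30 00 00 00.

69747330000000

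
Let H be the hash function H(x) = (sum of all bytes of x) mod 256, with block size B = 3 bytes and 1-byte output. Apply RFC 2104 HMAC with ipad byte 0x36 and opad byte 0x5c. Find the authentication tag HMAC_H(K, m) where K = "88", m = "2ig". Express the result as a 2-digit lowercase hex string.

Key "88" = 38 38 is 2 bytes ≤ B = 3; zero-pad to 3 bytes: K' = 38 38 00.
K' ⊕ ipad = 0e 0e 36.  K' ⊕ opad = 64 64 5c.
Inner input = (K'⊕ipad) ∥ m = 0e 0e 36 ∥ 32 69 67.
Inner hash: sum = 14+14+54+50+105+103 = 340; mod 256 = 84 → 54.
Outer input = (K'⊕opad) ∥ inner = 64 64 5c ∥ 54.
Outer hash (tag): sum = 100+100+92+84 = 376; mod 256 = 120 → 78.

78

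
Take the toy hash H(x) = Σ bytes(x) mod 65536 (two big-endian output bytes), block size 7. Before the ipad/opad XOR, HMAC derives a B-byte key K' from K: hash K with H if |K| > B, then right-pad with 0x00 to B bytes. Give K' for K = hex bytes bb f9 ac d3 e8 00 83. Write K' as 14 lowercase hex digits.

bbf9acd3e80083

Key hex bytes bb f9 ac d3 e8 00 83 is exactly B = 7 bytes: K' = bb f9 ac d3 e8 00 83.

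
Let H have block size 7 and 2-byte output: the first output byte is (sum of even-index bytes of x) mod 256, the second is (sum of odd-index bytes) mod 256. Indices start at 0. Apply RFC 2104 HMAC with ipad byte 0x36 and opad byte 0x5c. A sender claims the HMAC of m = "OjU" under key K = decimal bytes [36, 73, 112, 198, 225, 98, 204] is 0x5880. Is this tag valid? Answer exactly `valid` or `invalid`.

valid

Key decimal bytes [36, 73, 112, 198, 225, 98, 204] = 24 49 70 c6 e1 62 cc is exactly B = 7 bytes: K' = 24 49 70 c6 e1 62 cc.
K' ⊕ ipad = 12 7f 46 f0 d7 54 fa; K' ⊕ opad = 78 15 2c 9a bd 3e 90.
Inner hash: even-index sum = 659 mod 256 = 147; odd-index sum = 615 mod 256 = 103 → 93 67.
Outer hash (recomputed tag): even-index sum = 600 mod 256 = 88; odd-index sum = 384 mod 256 = 128 → 58 80.
Recomputed tag = 5880; claimed = 5880 → match.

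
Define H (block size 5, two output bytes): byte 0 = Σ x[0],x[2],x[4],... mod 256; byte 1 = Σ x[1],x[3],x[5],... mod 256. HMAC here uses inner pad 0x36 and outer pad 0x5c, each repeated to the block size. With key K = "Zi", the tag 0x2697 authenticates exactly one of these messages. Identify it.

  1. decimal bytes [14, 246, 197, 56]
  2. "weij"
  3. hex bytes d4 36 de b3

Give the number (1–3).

Key "Zi" = 5a 69 is 2 bytes ≤ B = 5; zero-pad to 5 bytes: K' = 5a 69 00 00 00.
K' ⊕ ipad = 6c 5f 36 36 36; K' ⊕ opad = 06 35 5c 5c 5c.
m1: inner = H(6c 5f 36 36 36 0e f6 c5 38) = 06 68; tag = H(06 35 5c 5c 5c 06 68) = 2697 ← matches
m2: inner = H(6c 5f 36 36 36 77 65 69 6a) = a7 75; tag = H(06 35 5c 5c 5c a7 75) = 3338
m3: inner = H(6c 5f 36 36 36 d4 36 de b3) = c1 47; tag = H(06 35 5c 5c 5c c1 47) = 0552

1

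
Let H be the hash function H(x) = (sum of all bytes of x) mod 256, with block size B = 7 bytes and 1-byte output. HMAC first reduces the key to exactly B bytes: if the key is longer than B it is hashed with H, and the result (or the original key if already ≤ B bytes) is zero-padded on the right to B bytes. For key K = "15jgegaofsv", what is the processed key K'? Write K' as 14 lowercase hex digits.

22000000000000

|K| = 11 > B = 7, so first hash the key.
H(K): sum = 49+53+106+103+101+103+97+111+102+115+118 = 1058; mod 256 = 34 → 22.
Zero-pad H(K) = 22 to 7 bytes: K' = 22 00 00 00 00 00 00.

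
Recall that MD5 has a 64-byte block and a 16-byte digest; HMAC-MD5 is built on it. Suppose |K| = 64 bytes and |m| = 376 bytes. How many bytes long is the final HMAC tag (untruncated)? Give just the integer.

16

The tag is one MD5 digest: 16 bytes.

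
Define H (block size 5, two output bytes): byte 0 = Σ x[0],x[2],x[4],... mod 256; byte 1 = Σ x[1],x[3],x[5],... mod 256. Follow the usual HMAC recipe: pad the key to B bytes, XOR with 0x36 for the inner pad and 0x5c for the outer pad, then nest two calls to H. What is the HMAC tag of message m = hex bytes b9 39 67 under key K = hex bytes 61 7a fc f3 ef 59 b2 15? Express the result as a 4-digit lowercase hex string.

9d50

Key hex bytes 61 7a fc f3 ef 59 b2 15 is 8 bytes > B = 5, so hash it first: H(key) = fe db, then zero-pad to 5 bytes: K' = fe db 00 00 00.
K' ⊕ ipad = c8 ed 36 36 36.  K' ⊕ opad = a2 87 5c 5c 5c.
Inner input = (K'⊕ipad) ∥ m = c8 ed 36 36 36 ∥ b9 39 67.
Inner hash: even-index sum = 365 mod 256 = 109; odd-index sum = 579 mod 256 = 67 → 6d 43.
Outer input = (K'⊕opad) ∥ inner = a2 87 5c 5c 5c ∥ 6d 43.
Outer hash (tag): even-index sum = 413 mod 256 = 157; odd-index sum = 336 mod 256 = 80 → 9d 50.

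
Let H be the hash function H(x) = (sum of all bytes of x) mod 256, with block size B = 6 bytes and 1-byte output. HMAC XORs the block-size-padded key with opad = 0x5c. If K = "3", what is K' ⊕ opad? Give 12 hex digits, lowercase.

6f5c5c5c5c5c

Key "3" = 33 is 1 byte ≤ B = 6; zero-pad to 6 bytes: K' = 33 00 00 00 00 00.
XOR each byte with 0x5c: 33⊕5c=6f, 00⊕5c=5c, 00⊕5c=5c, 00⊕5c=5c, 00⊕5c=5c, 00⊕5c=5c.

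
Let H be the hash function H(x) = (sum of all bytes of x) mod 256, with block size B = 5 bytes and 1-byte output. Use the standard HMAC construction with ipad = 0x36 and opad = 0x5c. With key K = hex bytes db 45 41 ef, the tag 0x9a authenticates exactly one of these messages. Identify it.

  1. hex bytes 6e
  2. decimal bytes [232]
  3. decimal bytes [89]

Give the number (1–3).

2

Key hex bytes db 45 41 ef is 4 bytes ≤ B = 5; zero-pad to 5 bytes: K' = db 45 41 ef 00.
K' ⊕ ipad = ed 73 77 d9 36; K' ⊕ opad = 87 19 1d b3 5c.
m1: inner = H(ed 73 77 d9 36 6e) = 54; tag = H(87 19 1d b3 5c 54) = 20
m2: inner = H(ed 73 77 d9 36 e8) = ce; tag = H(87 19 1d b3 5c ce) = 9a ← matches
m3: inner = H(ed 73 77 d9 36 59) = 3f; tag = H(87 19 1d b3 5c 3f) = 0b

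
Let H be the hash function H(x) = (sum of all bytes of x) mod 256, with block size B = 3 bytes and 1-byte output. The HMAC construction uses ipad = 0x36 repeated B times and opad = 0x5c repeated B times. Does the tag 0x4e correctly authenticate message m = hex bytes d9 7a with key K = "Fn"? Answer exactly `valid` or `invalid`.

invalid

Key "Fn" = 46 6e is 2 bytes ≤ B = 3; zero-pad to 3 bytes: K' = 46 6e 00.
K' ⊕ ipad = 70 58 36; K' ⊕ opad = 1a 32 5c.
Inner hash: sum = 112+88+54+217+122 = 593; mod 256 = 81 → 51.
Outer hash (recomputed tag): sum = 26+50+92+81 = 249 → f9.
Recomputed tag = f9; claimed = 4e → mismatch.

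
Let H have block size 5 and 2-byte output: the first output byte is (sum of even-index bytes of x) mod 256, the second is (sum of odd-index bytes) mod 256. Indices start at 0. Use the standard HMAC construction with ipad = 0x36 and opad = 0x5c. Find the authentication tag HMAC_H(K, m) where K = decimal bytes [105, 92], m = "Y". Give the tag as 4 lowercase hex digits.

Key decimal bytes [105, 92] = 69 5c is 2 bytes ≤ B = 5; zero-pad to 5 bytes: K' = 69 5c 00 00 00.
K' ⊕ ipad = 5f 6a 36 36 36.  K' ⊕ opad = 35 00 5c 5c 5c.
Inner input = (K'⊕ipad) ∥ m = 5f 6a 36 36 36 ∥ 59.
Inner hash: even-index sum = 203 mod 256 = 203; odd-index sum = 249 mod 256 = 249 → cb f9.
Outer input = (K'⊕opad) ∥ inner = 35 00 5c 5c 5c ∥ cb f9.
Outer hash (tag): even-index sum = 486 mod 256 = 230; odd-index sum = 295 mod 256 = 39 → e6 27.

e627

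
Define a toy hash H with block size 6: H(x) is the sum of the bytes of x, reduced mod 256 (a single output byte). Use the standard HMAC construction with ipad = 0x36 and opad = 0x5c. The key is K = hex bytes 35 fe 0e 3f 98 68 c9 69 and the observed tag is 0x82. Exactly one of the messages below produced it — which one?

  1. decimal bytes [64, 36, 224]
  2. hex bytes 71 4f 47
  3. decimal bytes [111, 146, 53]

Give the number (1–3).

Key hex bytes 35 fe 0e 3f 98 68 c9 69 is 8 bytes > B = 6, so hash it first: H(key) = b2, then zero-pad to 6 bytes: K' = b2 00 00 00 00 00.
K' ⊕ ipad = 84 36 36 36 36 36; K' ⊕ opad = ee 5c 5c 5c 5c 5c.
m1: inner = H(84 36 36 36 36 36 40 24 e0) = d6; tag = H(ee 5c 5c 5c 5c 5c d6) = 90
m2: inner = H(84 36 36 36 36 36 71 4f 47) = 99; tag = H(ee 5c 5c 5c 5c 5c 99) = 53
m3: inner = H(84 36 36 36 36 36 6f 92 35) = c8; tag = H(ee 5c 5c 5c 5c 5c c8) = 82 ← matches

3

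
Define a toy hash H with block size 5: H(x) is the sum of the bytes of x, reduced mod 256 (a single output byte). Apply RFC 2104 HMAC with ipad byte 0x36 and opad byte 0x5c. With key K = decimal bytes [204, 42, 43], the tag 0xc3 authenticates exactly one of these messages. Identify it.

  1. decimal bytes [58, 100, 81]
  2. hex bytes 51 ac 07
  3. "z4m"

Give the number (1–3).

1

Key decimal bytes [204, 42, 43] = cc 2a 2b is 3 bytes ≤ B = 5; zero-pad to 5 bytes: K' = cc 2a 2b 00 00.
K' ⊕ ipad = fa 1c 1d 36 36; K' ⊕ opad = 90 76 77 5c 5c.
m1: inner = H(fa 1c 1d 36 36 3a 64 51) = 8e; tag = H(90 76 77 5c 5c 8e) = c3 ← matches
m2: inner = H(fa 1c 1d 36 36 51 ac 07) = a3; tag = H(90 76 77 5c 5c a3) = d8
m3: inner = H(fa 1c 1d 36 36 7a 34 6d) = ba; tag = H(90 76 77 5c 5c ba) = ef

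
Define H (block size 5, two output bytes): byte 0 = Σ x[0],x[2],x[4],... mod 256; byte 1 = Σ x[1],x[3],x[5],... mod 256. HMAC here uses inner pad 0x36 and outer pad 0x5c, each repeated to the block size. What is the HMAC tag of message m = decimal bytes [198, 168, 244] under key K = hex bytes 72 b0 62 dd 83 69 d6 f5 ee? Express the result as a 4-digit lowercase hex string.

cc54

Key hex bytes 72 b0 62 dd 83 69 d6 f5 ee is 9 bytes > B = 5, so hash it first: H(key) = 1b eb, then zero-pad to 5 bytes: K' = 1b eb 00 00 00.
K' ⊕ ipad = 2d dd 36 36 36.  K' ⊕ opad = 47 b7 5c 5c 5c.
Inner input = (K'⊕ipad) ∥ m = 2d dd 36 36 36 ∥ c6 a8 f4.
Inner hash: even-index sum = 321 mod 256 = 65; odd-index sum = 717 mod 256 = 205 → 41 cd.
Outer input = (K'⊕opad) ∥ inner = 47 b7 5c 5c 5c ∥ 41 cd.
Outer hash (tag): even-index sum = 460 mod 256 = 204; odd-index sum = 340 mod 256 = 84 → cc 54.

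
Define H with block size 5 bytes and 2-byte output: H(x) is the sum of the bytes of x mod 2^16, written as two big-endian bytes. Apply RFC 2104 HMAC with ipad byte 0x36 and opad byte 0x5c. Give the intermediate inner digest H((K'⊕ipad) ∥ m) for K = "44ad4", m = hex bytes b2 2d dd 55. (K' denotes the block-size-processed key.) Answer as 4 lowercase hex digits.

Key "44ad4" = 34 34 61 64 34 is exactly B = 5 bytes: K' = 34 34 61 64 34.
K' ⊕ ipad = 02 02 57 52 02.
Inner input = 02 02 57 52 02 ∥ b2 2d dd 55.
Inner hash: sum = 2+2+87+82+2+178+45+221+85 = 704 → 02 c0.

02c0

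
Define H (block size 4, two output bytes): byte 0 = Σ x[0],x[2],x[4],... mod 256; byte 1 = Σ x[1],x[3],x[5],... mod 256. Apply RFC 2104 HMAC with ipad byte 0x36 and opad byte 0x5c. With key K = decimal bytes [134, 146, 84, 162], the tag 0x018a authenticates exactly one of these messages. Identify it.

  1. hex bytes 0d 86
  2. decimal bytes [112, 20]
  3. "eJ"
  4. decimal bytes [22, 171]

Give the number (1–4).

Key decimal bytes [134, 146, 84, 162] = 86 92 54 a2 is exactly B = 4 bytes: K' = 86 92 54 a2.
K' ⊕ ipad = b0 a4 62 94; K' ⊕ opad = da ce 08 fe.
m1: inner = H(b0 a4 62 94 0d 86) = 1f be; tag = H(da ce 08 fe 1f be) = 018a ← matches
m2: inner = H(b0 a4 62 94 70 14) = 82 4c; tag = H(da ce 08 fe 82 4c) = 6418
m3: inner = H(b0 a4 62 94 65 4a) = 77 82; tag = H(da ce 08 fe 77 82) = 594e
m4: inner = H(b0 a4 62 94 16 ab) = 28 e3; tag = H(da ce 08 fe 28 e3) = 0aaf

1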